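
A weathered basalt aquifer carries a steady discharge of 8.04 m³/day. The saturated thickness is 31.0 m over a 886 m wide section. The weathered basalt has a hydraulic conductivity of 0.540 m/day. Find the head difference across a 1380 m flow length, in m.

Cross-sectional area A = 886 × 31.0 = 27466 m².
From Q = K·A·i, i = Q / (K·A) = 8.04 / (0.5400 × 27466) = 0.0005421.
Head loss Δh = i · L = 0.0005421 × 1380 = 0.7481 m.

0.748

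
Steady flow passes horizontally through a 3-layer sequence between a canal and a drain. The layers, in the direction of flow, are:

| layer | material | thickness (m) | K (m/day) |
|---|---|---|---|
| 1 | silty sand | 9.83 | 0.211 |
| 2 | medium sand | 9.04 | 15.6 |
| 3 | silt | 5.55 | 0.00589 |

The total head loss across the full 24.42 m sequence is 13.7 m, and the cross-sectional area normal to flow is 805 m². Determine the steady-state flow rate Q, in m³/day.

11.1

Flow is perpendicular to layering, so the layers act in series and the equivalent K is the thickness-weighted harmonic mean.
Total thickness L = 9.83 + 9.04 + 5.55 = 24.42 m.
Σ(b_i/K_i) = 9.83/0.211 + 9.04/15.6 + 5.55/0.00589 = 989.4 d.
K_eq = L / Σ(b_i/K_i) = 24.42 / 989.4 = 0.02468 m/day.
Q = K_eq · A · (Δh/L) = 0.02468 × 805 × (13.7/24.42) = 11.15 m³/day.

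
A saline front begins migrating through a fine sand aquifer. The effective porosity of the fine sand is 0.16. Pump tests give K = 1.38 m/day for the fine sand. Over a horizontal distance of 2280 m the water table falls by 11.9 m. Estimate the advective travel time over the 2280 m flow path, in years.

Hydraulic gradient i = Δh / L = 11.9 / 2280 = 0.005219.
Darcy flux q = K · i = 1.380 × 0.005219 = 0.007203 m/day.
Seepage velocity v = q / n_e = 0.007203 / 0.16 = 0.04502 m/day.
Travel time t = L / v = 2280 / 0.04502 = 50648 days = 138.7 years.

139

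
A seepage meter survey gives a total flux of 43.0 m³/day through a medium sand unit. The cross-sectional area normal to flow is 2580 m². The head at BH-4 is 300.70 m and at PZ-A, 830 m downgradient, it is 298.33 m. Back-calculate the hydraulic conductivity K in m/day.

Hydraulic gradient i = (300.70 − 298.33) / 830 = 2.37 / 830 = 0.002855.
From Q = K·A·i, K = Q / (A·i) = 43.0 / (2580 × 0.002855) = 5.837 m/day.

5.84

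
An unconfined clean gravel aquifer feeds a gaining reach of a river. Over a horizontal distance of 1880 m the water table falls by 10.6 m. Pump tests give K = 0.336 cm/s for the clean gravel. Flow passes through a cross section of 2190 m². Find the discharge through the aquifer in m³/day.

Convert K: 0.336 cm/s × 864 = 290.3 m/day.
Hydraulic gradient i = Δh / L = 10.6 / 1880 = 0.005638.
Darcy's law: Q = K · A · i = 290.3 × 2190 × 0.005638 = 3585 m³/day.

3580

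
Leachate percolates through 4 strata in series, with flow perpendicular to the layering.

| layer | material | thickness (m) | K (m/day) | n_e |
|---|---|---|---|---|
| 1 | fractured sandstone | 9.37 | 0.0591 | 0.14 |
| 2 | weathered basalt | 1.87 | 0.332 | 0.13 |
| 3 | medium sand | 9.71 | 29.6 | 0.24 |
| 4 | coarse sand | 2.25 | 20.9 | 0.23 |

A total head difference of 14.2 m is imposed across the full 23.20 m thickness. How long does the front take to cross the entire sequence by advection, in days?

With flow normal to the layers, continuity requires the same specific discharge q through every layer.
Σ(b_i/K_i) = 9.37/0.0591 + 1.87/0.332 + 9.71/29.6 + 2.25/20.9 = 164.6 d.
q = Δh / Σ(b_i/K_i) = 14.2 / 164.6 = 0.08626 m/day.
In each layer the seepage velocity is v_i = q/n_i, so the layer transit time is t_i = b_i·n_i / q:
  layer 1 (fractured sandstone): t_1 = 9.37 × 0.14 / 0.08626 = 15.21 d
  layer 2 (weathered basalt): t_2 = 1.87 × 0.13 / 0.08626 = 2.818 d
  layer 3 (medium sand): t_3 = 9.71 × 0.24 / 0.08626 = 27.02 d
  layer 4 (coarse sand): t_4 = 2.25 × 0.23 / 0.08626 = 5.999 d
Total t = Σ t_i = 51.04 days.

51.0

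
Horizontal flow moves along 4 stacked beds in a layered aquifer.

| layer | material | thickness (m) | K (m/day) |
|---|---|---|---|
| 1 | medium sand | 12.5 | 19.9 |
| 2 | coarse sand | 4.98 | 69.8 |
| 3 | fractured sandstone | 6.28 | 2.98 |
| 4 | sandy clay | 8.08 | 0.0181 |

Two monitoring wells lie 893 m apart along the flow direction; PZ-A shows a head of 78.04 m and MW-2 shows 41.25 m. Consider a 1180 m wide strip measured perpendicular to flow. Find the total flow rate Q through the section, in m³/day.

29900

Flow is parallel to layering, so each bed carries its own Darcy discharge and the transmissivities add.
Σ(K_i·b_i) = 19.9×12.5 + 69.8×4.98 + 2.98×6.28 + 0.0181×8.08 = 615.2 m²/day.
Hydraulic gradient i = (78.04 − 41.25) / 893 = 36.79 / 893 = 0.04120.
Q = Σ(K_i·b_i) · W · i = 615.2 × 1180 × 0.04120 = 29908 m³/day.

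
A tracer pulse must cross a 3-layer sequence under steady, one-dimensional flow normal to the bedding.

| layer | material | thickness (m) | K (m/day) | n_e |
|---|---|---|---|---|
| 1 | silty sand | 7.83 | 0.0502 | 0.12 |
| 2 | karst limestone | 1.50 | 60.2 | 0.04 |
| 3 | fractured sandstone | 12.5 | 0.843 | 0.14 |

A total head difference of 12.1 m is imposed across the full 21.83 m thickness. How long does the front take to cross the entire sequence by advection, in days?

With flow normal to the layers, continuity requires the same specific discharge q through every layer.
Σ(b_i/K_i) = 7.83/0.0502 + 1.50/60.2 + 12.5/0.843 = 170.8 d.
q = Δh / Σ(b_i/K_i) = 12.1 / 170.8 = 0.07083 m/day.
In each layer the seepage velocity is v_i = q/n_i, so the layer transit time is t_i = b_i·n_i / q:
  layer 1 (silty sand): t_1 = 7.83 × 0.12 / 0.07083 = 13.27 d
  layer 2 (karst limestone): t_2 = 1.50 × 0.04 / 0.07083 = 0.8471 d
  layer 3 (fractured sandstone): t_3 = 12.5 × 0.14 / 0.07083 = 24.71 d
Total t = Σ t_i = 38.82 days.

38.8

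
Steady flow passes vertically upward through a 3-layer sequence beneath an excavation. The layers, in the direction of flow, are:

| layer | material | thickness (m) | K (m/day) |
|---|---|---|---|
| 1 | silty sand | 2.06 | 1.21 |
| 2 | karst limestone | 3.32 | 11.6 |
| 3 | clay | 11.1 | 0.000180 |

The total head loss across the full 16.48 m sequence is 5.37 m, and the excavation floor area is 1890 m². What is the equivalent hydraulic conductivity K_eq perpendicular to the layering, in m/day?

Flow is perpendicular to layering, so the layers act in series and the equivalent K is the thickness-weighted harmonic mean.
Total thickness L = 2.06 + 3.32 + 11.1 = 16.48 m.
Σ(b_i/K_i) = 2.06/1.21 + 3.32/11.6 + 11.1/0.000180 = 61669 d.
K_eq = L / Σ(b_i/K_i) = 16.48 / 61669 = 0.0002672 m/day.

0.000267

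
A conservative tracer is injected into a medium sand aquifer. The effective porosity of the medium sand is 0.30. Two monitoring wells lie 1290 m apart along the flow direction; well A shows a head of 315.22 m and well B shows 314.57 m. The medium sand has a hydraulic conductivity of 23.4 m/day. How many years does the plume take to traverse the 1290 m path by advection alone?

89.9

Hydraulic gradient i = (315.22 − 314.57) / 1290 = 0.65 / 1290 = 0.0005039.
Darcy flux q = K · i = 23.40 × 0.0005039 = 0.01179 m/day.
Seepage velocity v = q / n_e = 0.01179 / 0.30 = 0.03930 m/day.
Travel time t = L / v = 1290 / 0.03930 = 32822 days = 89.86 years.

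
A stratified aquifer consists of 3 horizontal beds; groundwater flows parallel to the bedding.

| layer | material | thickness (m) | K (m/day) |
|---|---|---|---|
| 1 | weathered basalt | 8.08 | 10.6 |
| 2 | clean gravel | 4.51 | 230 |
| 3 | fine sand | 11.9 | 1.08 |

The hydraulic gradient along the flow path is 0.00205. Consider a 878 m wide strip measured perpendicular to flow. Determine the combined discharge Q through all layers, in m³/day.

Flow is parallel to layering, so each bed carries its own Darcy discharge and the transmissivities add.
Σ(K_i·b_i) = 10.6×8.08 + 230×4.51 + 1.08×11.9 = 1136 m²/day.
Hydraulic gradient i = 0.00205.
Q = Σ(K_i·b_i) · W · i = 1136 × 878 × 0.002050 = 2044 m³/day.

2040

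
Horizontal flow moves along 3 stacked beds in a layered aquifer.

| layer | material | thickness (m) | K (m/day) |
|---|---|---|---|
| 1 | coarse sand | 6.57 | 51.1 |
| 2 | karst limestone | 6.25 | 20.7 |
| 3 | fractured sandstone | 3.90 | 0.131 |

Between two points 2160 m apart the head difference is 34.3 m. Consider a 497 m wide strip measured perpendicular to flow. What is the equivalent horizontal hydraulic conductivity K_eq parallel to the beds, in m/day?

Flow is parallel to layering, so each bed carries its own Darcy discharge and the transmissivities add.
Σ(K_i·b_i) = 51.1×6.57 + 20.7×6.25 + 0.131×3.90 = 465.6 m²/day.
Total thickness b = 16.72 m, so K_eq = Σ(K_i·b_i)/b = 27.85 m/day.

27.8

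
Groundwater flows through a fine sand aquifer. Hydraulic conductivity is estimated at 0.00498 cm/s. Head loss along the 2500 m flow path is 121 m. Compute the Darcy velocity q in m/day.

0.208

Convert K: 0.00498 cm/s × 864 = 4.303 m/day.
Hydraulic gradient i = Δh / L = 121 / 2500 = 0.04840.
Specific discharge q = K · i = 4.303 × 0.04840 = 0.2083 m/day.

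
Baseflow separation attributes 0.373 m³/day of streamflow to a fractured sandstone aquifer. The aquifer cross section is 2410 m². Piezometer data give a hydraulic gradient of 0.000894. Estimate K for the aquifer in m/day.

0.173

Hydraulic gradient i = 0.000894.
From Q = K·A·i, K = Q / (A·i) = 0.373 / (2410 × 0.0008940) = 0.1731 m/day.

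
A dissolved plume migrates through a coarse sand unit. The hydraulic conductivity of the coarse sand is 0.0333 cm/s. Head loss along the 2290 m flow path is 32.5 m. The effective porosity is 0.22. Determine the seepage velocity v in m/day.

Convert K: 0.0333 cm/s × 864 = 28.77 m/day.
Hydraulic gradient i = Δh / L = 32.5 / 2290 = 0.01419.
Darcy flux q = K · i = 28.77 × 0.01419 = 0.4083 m/day.
Seepage velocity v = q / n_e = 0.4083 / 0.22 = 1.856 m/day.

1.86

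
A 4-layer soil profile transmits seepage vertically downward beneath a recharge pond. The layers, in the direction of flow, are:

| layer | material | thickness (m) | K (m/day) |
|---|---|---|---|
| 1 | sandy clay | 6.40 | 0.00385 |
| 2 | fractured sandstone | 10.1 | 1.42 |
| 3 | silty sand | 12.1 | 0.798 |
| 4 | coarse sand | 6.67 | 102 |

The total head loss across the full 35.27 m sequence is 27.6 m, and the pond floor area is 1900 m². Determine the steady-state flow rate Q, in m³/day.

Flow is perpendicular to layering, so the layers act in series and the equivalent K is the thickness-weighted harmonic mean.
Total thickness L = 6.40 + 10.1 + 12.1 + 6.67 = 35.27 m.
Σ(b_i/K_i) = 6.40/0.00385 + 10.1/1.42 + 12.1/0.798 + 6.67/102 = 1685 d.
K_eq = L / Σ(b_i/K_i) = 35.27 / 1685 = 0.02094 m/day.
Q = K_eq · A · (Δh/L) = 0.02094 × 1900 × (27.6/35.27) = 31.13 m³/day.

31.1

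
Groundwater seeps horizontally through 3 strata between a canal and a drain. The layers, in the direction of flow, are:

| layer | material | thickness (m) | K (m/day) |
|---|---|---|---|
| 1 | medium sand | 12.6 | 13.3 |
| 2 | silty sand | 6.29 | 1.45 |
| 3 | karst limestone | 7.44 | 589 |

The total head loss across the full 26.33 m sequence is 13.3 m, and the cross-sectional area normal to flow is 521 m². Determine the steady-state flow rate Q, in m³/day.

Flow is perpendicular to layering, so the layers act in series and the equivalent K is the thickness-weighted harmonic mean.
Total thickness L = 12.6 + 6.29 + 7.44 = 26.33 m.
Σ(b_i/K_i) = 12.6/13.3 + 6.29/1.45 + 7.44/589 = 5.298 d.
K_eq = L / Σ(b_i/K_i) = 26.33 / 5.298 = 4.970 m/day.
Q = K_eq · A · (Δh/L) = 4.970 × 521 × (13.3/26.33) = 1308 m³/day.

1310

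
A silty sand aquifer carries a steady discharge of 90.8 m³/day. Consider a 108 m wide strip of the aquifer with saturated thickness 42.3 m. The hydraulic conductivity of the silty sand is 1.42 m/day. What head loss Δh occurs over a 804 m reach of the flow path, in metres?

11.3

Cross-sectional area A = 108 × 42.3 = 4568 m².
From Q = K·A·i, i = Q / (K·A) = 90.8 / (1.420 × 4568) = 0.01400.
Head loss Δh = i · L = 0.01400 × 804 = 11.25 m.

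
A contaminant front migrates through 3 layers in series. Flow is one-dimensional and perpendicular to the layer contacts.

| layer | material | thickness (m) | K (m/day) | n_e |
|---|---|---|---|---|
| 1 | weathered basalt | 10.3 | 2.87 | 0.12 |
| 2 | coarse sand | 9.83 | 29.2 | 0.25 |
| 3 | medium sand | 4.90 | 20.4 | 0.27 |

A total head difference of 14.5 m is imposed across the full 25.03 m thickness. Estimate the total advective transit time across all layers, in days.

1.44

With flow normal to the layers, continuity requires the same specific discharge q through every layer.
Σ(b_i/K_i) = 10.3/2.87 + 9.83/29.2 + 4.90/20.4 = 4.166 d.
q = Δh / Σ(b_i/K_i) = 14.5 / 4.166 = 3.481 m/day.
In each layer the seepage velocity is v_i = q/n_i, so the layer transit time is t_i = b_i·n_i / q:
  layer 1 (weathered basalt): t_1 = 10.3 × 0.12 / 3.481 = 0.3551 d
  layer 2 (coarse sand): t_2 = 9.83 × 0.25 / 3.481 = 0.7060 d
  layer 3 (medium sand): t_3 = 4.90 × 0.27 / 3.481 = 0.3801 d
Total t = Σ t_i = 1.441 days.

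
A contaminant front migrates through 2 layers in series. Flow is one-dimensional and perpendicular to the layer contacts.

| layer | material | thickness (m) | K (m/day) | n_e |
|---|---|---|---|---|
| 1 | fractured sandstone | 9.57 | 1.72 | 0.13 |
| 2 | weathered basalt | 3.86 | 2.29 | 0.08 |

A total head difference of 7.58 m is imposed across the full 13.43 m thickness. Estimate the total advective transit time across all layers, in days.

1.49

With flow normal to the layers, continuity requires the same specific discharge q through every layer.
Σ(b_i/K_i) = 9.57/1.72 + 3.86/2.29 = 7.250 d.
q = Δh / Σ(b_i/K_i) = 7.58 / 7.250 = 1.046 m/day.
In each layer the seepage velocity is v_i = q/n_i, so the layer transit time is t_i = b_i·n_i / q:
  layer 1 (fractured sandstone): t_1 = 9.57 × 0.13 / 1.046 = 1.190 d
  layer 2 (weathered basalt): t_2 = 3.86 × 0.08 / 1.046 = 0.2953 d
Total t = Σ t_i = 1.485 days.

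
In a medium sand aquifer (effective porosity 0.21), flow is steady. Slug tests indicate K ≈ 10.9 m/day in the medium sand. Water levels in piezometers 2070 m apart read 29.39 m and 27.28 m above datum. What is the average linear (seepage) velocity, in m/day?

Hydraulic gradient i = (29.39 − 27.28) / 2070 = 2.11 / 2070 = 0.001019.
Darcy flux q = K · i = 10.90 × 0.001019 = 0.01111 m/day.
Seepage velocity v = q / n_e = 0.01111 / 0.21 = 0.05291 m/day.

0.0529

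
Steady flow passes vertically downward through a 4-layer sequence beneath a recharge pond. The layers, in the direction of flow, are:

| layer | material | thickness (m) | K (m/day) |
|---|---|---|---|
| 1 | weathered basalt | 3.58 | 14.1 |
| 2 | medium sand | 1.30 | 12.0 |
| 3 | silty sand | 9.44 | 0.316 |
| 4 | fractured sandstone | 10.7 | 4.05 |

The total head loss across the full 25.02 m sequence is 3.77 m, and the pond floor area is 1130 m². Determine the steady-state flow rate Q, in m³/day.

130

Flow is perpendicular to layering, so the layers act in series and the equivalent K is the thickness-weighted harmonic mean.
Total thickness L = 3.58 + 1.30 + 9.44 + 10.7 = 25.02 m.
Σ(b_i/K_i) = 3.58/14.1 + 1.30/12.0 + 9.44/0.316 + 10.7/4.05 = 32.88 d.
K_eq = L / Σ(b_i/K_i) = 25.02 / 32.88 = 0.7610 m/day.
Q = K_eq · A · (Δh/L) = 0.7610 × 1130 × (3.77/25.02) = 129.6 m³/day.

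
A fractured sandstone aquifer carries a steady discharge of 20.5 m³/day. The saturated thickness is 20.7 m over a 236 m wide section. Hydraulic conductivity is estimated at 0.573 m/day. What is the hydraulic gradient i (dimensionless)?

Cross-sectional area A = 236 × 20.7 = 4885 m².
From Q = K·A·i, i = Q / (K·A) = 20.5 / (0.5730 × 4885) = 0.007323.

0.00732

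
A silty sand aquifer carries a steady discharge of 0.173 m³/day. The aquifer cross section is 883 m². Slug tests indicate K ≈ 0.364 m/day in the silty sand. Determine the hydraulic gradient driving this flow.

From Q = K·A·i, i = Q / (K·A) = 0.173 / (0.3640 × 883.0) = 0.0005382.

0.000538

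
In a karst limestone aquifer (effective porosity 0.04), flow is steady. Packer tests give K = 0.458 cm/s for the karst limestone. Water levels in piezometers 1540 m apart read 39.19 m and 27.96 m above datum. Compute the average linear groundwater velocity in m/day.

Convert K: 0.458 cm/s × 864 = 395.7 m/day.
Hydraulic gradient i = (39.19 − 27.96) / 1540 = 11.23 / 1540 = 0.007292.
Darcy flux q = K · i = 395.7 × 0.007292 = 2.886 m/day.
Seepage velocity v = q / n_e = 2.886 / 0.04 = 72.14 m/day.

72.1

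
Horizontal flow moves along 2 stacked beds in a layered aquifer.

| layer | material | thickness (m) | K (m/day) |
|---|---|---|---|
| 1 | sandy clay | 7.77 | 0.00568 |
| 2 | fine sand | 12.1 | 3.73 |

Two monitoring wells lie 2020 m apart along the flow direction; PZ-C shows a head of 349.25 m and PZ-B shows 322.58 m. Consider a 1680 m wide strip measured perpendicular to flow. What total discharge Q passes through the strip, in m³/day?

Flow is parallel to layering, so each bed carries its own Darcy discharge and the transmissivities add.
Σ(K_i·b_i) = 0.00568×7.77 + 3.73×12.1 = 45.18 m²/day.
Hydraulic gradient i = (349.25 − 322.58) / 2020 = 26.67 / 2020 = 0.01320.
Q = Σ(K_i·b_i) · W · i = 45.18 × 1680 × 0.01320 = 1002 m³/day.

1000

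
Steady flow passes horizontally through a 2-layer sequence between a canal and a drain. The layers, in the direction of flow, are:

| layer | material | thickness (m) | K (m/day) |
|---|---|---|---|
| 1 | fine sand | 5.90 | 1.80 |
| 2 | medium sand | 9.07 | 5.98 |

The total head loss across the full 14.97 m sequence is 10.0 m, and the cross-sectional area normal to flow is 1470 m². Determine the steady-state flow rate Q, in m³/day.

3070

Flow is perpendicular to layering, so the layers act in series and the equivalent K is the thickness-weighted harmonic mean.
Total thickness L = 5.90 + 9.07 = 14.97 m.
Σ(b_i/K_i) = 5.90/1.80 + 9.07/5.98 = 4.795 d.
K_eq = L / Σ(b_i/K_i) = 14.97 / 4.795 = 3.122 m/day.
Q = K_eq · A · (Δh/L) = 3.122 × 1470 × (10.0/14.97) = 3066 m³/day.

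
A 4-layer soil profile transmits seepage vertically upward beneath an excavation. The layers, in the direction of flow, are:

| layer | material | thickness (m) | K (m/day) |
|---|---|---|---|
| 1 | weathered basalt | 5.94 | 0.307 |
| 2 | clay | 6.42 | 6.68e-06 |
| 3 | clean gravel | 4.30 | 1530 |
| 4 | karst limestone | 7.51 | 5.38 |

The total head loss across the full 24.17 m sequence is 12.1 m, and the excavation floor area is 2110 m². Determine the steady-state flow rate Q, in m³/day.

0.0266

Flow is perpendicular to layering, so the layers act in series and the equivalent K is the thickness-weighted harmonic mean.
Total thickness L = 5.94 + 6.42 + 4.30 + 7.51 = 24.17 m.
Σ(b_i/K_i) = 5.94/0.307 + 6.42/6.68e-06 + 4.30/1530 + 7.51/5.38 = 9.611e+05 d.
K_eq = L / Σ(b_i/K_i) = 24.17 / 9.611e+05 = 2.515e-05 m/day.
Q = K_eq · A · (Δh/L) = 2.515e-05 × 2110 × (12.1/24.17) = 0.02656 m³/day.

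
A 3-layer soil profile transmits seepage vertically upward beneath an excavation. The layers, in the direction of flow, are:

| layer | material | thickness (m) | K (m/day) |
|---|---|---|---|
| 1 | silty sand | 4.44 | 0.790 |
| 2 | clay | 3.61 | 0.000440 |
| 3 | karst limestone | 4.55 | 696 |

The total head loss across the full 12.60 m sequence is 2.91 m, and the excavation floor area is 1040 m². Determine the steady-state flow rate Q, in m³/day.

0.369

Flow is perpendicular to layering, so the layers act in series and the equivalent K is the thickness-weighted harmonic mean.
Total thickness L = 4.44 + 3.61 + 4.55 = 12.60 m.
Σ(b_i/K_i) = 4.44/0.790 + 3.61/0.000440 + 4.55/696 = 8210 d.
K_eq = L / Σ(b_i/K_i) = 12.60 / 8210 = 0.001535 m/day.
Q = K_eq · A · (Δh/L) = 0.001535 × 1040 × (2.91/12.60) = 0.3686 m³/day.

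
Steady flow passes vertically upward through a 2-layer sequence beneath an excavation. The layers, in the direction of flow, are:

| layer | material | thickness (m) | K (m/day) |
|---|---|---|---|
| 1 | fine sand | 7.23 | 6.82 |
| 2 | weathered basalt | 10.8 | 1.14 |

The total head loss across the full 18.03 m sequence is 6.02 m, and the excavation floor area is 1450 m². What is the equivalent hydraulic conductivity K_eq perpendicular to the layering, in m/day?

1.71

Flow is perpendicular to layering, so the layers act in series and the equivalent K is the thickness-weighted harmonic mean.
Total thickness L = 7.23 + 10.8 = 18.03 m.
Σ(b_i/K_i) = 7.23/6.82 + 10.8/1.14 = 10.53 d.
K_eq = L / Σ(b_i/K_i) = 18.03 / 10.53 = 1.712 m/day.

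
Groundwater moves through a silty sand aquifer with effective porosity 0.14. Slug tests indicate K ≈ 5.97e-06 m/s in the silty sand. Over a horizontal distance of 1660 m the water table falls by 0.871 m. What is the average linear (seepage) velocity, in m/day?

0.00193

Convert K: 5.97e-06 m/s × 86400 = 0.5158 m/day.
Hydraulic gradient i = Δh / L = 0.871 / 1660 = 0.0005247.
Darcy flux q = K · i = 0.5158 × 0.0005247 = 0.0002706 m/day.
Seepage velocity v = q / n_e = 0.0002706 / 0.14 = 0.001933 m/day.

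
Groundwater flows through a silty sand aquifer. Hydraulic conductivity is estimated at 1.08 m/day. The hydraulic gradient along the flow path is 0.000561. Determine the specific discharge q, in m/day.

Hydraulic gradient i = 0.000561.
Specific discharge q = K · i = 1.080 × 0.0005610 = 0.0006059 m/day.

0.000606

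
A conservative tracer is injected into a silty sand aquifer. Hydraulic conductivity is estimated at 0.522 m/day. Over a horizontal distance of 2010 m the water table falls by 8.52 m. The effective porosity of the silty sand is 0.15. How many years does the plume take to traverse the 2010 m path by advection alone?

Hydraulic gradient i = Δh / L = 8.52 / 2010 = 0.004239.
Darcy flux q = K · i = 0.5220 × 0.004239 = 0.002213 m/day.
Seepage velocity v = q / n_e = 0.002213 / 0.15 = 0.01475 m/day.
Travel time t = L / v = 2010 / 0.01475 = 1.363e+05 days = 373.1 years.

373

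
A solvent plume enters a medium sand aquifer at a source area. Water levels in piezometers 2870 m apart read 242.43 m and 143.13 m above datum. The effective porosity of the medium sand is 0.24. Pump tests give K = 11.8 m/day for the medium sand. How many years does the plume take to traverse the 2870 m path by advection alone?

4.62

Hydraulic gradient i = (242.43 − 143.13) / 2870 = 99.3 / 2870 = 0.03460.
Darcy flux q = K · i = 11.80 × 0.03460 = 0.4083 m/day.
Seepage velocity v = q / n_e = 0.4083 / 0.24 = 1.701 m/day.
Travel time t = L / v = 2870 / 1.701 = 1687 days = 4.619 years.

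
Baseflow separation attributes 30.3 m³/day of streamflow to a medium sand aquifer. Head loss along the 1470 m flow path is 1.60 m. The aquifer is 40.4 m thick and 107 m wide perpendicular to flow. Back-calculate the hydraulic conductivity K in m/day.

Cross-sectional area A = 107 × 40.4 = 4323 m².
Hydraulic gradient i = Δh / L = 1.60 / 1470 = 0.001088.
From Q = K·A·i, K = Q / (A·i) = 30.3 / (4323 × 0.001088) = 6.440 m/day.

6.44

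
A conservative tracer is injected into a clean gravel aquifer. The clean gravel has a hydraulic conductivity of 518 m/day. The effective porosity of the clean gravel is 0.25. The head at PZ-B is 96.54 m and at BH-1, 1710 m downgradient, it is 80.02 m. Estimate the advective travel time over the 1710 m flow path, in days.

85.4

Hydraulic gradient i = (96.54 − 80.02) / 1710 = 16.52 / 1710 = 0.009661.
Darcy flux q = K · i = 518.0 × 0.009661 = 5.004 m/day.
Seepage velocity v = q / n_e = 5.004 / 0.25 = 20.02 m/day.
Travel time t = L / v = 1710 / 20.02 = 85.43 days.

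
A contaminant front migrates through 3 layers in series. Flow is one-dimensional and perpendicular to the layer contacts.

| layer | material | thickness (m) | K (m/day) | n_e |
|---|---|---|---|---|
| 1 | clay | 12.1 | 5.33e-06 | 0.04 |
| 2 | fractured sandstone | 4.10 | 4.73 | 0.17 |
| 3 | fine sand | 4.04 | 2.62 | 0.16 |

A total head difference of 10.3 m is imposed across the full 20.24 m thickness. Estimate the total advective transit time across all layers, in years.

1100

With flow normal to the layers, continuity requires the same specific discharge q through every layer.
Σ(b_i/K_i) = 12.1/5.33e-06 + 4.10/4.73 + 4.04/2.62 = 2.270e+06 d.
q = Δh / Σ(b_i/K_i) = 10.3 / 2.270e+06 = 4.537e-06 m/day.
In each layer the seepage velocity is v_i = q/n_i, so the layer transit time is t_i = b_i·n_i / q:
  layer 1 (clay): t_1 = 12.1 × 0.04 / 4.537e-06 = 1.067e+05 d
  layer 2 (fractured sandstone): t_2 = 4.10 × 0.17 / 4.537e-06 = 1.536e+05 d
  layer 3 (fine sand): t_3 = 4.04 × 0.16 / 4.537e-06 = 1.425e+05 d
Total t = Σ t_i = 4.028e+05 days = 1103 years.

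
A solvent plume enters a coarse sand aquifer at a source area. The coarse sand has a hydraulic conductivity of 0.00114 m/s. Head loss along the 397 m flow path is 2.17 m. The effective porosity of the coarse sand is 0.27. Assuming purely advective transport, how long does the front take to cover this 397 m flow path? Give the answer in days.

199

Convert K: 0.00114 m/s × 86400 = 98.50 m/day.
Hydraulic gradient i = Δh / L = 2.17 / 397 = 0.005466.
Darcy flux q = K · i = 98.50 × 0.005466 = 0.5384 m/day.
Seepage velocity v = q / n_e = 0.5384 / 0.27 = 1.994 m/day.
Travel time t = L / v = 397 / 1.994 = 199.1 days.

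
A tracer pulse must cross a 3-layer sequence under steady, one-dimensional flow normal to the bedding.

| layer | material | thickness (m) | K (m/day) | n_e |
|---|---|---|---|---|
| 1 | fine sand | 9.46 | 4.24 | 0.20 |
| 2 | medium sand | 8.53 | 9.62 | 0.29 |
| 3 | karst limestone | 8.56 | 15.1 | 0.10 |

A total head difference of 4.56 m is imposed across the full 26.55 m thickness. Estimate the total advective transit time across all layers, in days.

4.22

With flow normal to the layers, continuity requires the same specific discharge q through every layer.
Σ(b_i/K_i) = 9.46/4.24 + 8.53/9.62 + 8.56/15.1 = 3.685 d.
q = Δh / Σ(b_i/K_i) = 4.56 / 3.685 = 1.238 m/day.
In each layer the seepage velocity is v_i = q/n_i, so the layer transit time is t_i = b_i·n_i / q:
  layer 1 (fine sand): t_1 = 9.46 × 0.20 / 1.238 = 1.529 d
  layer 2 (medium sand): t_2 = 8.53 × 0.29 / 1.238 = 1.999 d
  layer 3 (karst limestone): t_3 = 8.56 × 0.10 / 1.238 = 0.6917 d
Total t = Σ t_i = 4.219 days.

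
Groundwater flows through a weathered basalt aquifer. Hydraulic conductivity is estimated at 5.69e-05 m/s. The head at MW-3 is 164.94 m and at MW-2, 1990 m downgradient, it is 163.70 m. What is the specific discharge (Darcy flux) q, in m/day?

0.00306

Convert K: 5.69e-05 m/s × 86400 = 4.916 m/day.
Hydraulic gradient i = (164.94 − 163.70) / 1990 = 1.24 / 1990 = 0.0006231.
Specific discharge q = K · i = 4.916 × 0.0006231 = 0.003063 m/day.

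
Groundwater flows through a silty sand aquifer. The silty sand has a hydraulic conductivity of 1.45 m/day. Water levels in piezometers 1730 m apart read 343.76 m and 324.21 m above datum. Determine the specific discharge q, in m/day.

0.0164

Hydraulic gradient i = (343.76 − 324.21) / 1730 = 19.55 / 1730 = 0.01130.
Specific discharge q = K · i = 1.450 × 0.01130 = 0.01639 m/day.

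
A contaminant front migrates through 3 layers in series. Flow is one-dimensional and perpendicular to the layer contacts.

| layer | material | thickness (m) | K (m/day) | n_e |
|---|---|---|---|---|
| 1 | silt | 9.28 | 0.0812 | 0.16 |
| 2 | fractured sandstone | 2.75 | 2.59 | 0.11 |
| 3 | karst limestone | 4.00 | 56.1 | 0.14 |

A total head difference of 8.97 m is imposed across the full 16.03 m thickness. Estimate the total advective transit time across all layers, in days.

30.2

With flow normal to the layers, continuity requires the same specific discharge q through every layer.
Σ(b_i/K_i) = 9.28/0.0812 + 2.75/2.59 + 4.00/56.1 = 115.4 d.
q = Δh / Σ(b_i/K_i) = 8.97 / 115.4 = 0.07772 m/day.
In each layer the seepage velocity is v_i = q/n_i, so the layer transit time is t_i = b_i·n_i / q:
  layer 1 (silt): t_1 = 9.28 × 0.16 / 0.07772 = 19.11 d
  layer 2 (fractured sandstone): t_2 = 2.75 × 0.11 / 0.07772 = 3.892 d
  layer 3 (karst limestone): t_3 = 4.00 × 0.14 / 0.07772 = 7.206 d
Total t = Σ t_i = 30.20 days.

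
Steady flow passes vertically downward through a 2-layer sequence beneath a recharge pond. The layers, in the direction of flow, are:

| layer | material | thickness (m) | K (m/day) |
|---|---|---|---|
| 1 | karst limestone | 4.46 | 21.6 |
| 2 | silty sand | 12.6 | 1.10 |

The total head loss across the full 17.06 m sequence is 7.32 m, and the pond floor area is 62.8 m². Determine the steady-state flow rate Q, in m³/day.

Flow is perpendicular to layering, so the layers act in series and the equivalent K is the thickness-weighted harmonic mean.
Total thickness L = 4.46 + 12.6 = 17.06 m.
Σ(b_i/K_i) = 4.46/21.6 + 12.6/1.10 = 11.66 d.
K_eq = L / Σ(b_i/K_i) = 17.06 / 11.66 = 1.463 m/day.
Q = K_eq · A · (Δh/L) = 1.463 × 62.8 × (7.32/17.06) = 39.42 m³/day.

39.4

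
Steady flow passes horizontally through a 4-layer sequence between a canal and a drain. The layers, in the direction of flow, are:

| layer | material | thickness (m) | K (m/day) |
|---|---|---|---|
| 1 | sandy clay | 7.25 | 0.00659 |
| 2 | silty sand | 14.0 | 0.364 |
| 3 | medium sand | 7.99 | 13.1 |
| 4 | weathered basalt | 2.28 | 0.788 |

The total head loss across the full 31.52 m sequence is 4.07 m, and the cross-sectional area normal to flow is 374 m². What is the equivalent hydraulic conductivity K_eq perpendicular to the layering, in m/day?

0.0276

Flow is perpendicular to layering, so the layers act in series and the equivalent K is the thickness-weighted harmonic mean.
Total thickness L = 7.25 + 14.0 + 7.99 + 2.28 = 31.52 m.
Σ(b_i/K_i) = 7.25/0.00659 + 14.0/0.364 + 7.99/13.1 + 2.28/0.788 = 1142 d.
K_eq = L / Σ(b_i/K_i) = 31.52 / 1142 = 0.02760 m/day.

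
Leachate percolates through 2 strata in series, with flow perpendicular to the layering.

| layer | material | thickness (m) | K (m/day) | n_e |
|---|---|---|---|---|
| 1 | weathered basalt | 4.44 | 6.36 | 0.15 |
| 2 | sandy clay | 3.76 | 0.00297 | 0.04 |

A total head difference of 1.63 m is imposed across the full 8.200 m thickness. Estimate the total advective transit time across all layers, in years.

1.74

With flow normal to the layers, continuity requires the same specific discharge q through every layer.
Σ(b_i/K_i) = 4.44/6.36 + 3.76/0.00297 = 1267 d.
q = Δh / Σ(b_i/K_i) = 1.63 / 1267 = 0.001287 m/day.
In each layer the seepage velocity is v_i = q/n_i, so the layer transit time is t_i = b_i·n_i / q:
  layer 1 (weathered basalt): t_1 = 4.44 × 0.15 / 0.001287 = 517.6 d
  layer 2 (sandy clay): t_2 = 3.76 × 0.04 / 0.001287 = 116.9 d
Total t = Σ t_i = 634.4 days = 1.737 years.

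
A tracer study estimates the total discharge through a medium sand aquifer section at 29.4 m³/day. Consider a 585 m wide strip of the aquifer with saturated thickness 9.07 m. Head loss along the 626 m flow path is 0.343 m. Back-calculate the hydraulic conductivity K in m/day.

Cross-sectional area A = 585 × 9.07 = 5306 m².
Hydraulic gradient i = Δh / L = 0.343 / 626 = 0.0005479.
From Q = K·A·i, K = Q / (A·i) = 29.4 / (5306 × 0.0005479) = 10.11 m/day.

10.1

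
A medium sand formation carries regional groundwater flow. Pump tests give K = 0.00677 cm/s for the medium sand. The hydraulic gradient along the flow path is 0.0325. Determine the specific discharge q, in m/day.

0.190

Convert K: 0.00677 cm/s × 864 = 5.849 m/day.
Hydraulic gradient i = 0.0325.
Specific discharge q = K · i = 5.849 × 0.03250 = 0.1901 m/day.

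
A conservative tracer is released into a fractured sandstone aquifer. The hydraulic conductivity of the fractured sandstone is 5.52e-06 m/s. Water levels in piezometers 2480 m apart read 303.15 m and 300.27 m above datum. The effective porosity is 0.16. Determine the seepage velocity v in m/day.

0.00346

Convert K: 5.52e-06 m/s × 86400 = 0.4769 m/day.
Hydraulic gradient i = (303.15 − 300.27) / 2480 = 2.88 / 2480 = 0.001161.
Darcy flux q = K · i = 0.4769 × 0.001161 = 0.0005539 m/day.
Seepage velocity v = q / n_e = 0.0005539 / 0.16 = 0.003462 m/day.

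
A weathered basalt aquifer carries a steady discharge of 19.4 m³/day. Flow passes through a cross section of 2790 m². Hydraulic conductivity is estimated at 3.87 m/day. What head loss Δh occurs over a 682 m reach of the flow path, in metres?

1.23

From Q = K·A·i, i = Q / (K·A) = 19.4 / (3.870 × 2790) = 0.001797.
Head loss Δh = i · L = 0.001797 × 682 = 1.225 m.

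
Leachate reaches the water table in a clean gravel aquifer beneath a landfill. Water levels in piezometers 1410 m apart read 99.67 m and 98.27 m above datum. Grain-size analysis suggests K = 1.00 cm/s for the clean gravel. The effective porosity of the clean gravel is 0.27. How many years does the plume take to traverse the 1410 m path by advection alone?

Convert K: 1.00 cm/s × 864 = 864.0 m/day.
Hydraulic gradient i = (99.67 − 98.27) / 1410 = 1.4 / 1410 = 0.0009929.
Darcy flux q = K · i = 864.0 × 0.0009929 = 0.8579 m/day.
Seepage velocity v = q / n_e = 0.8579 / 0.27 = 3.177 m/day.
Travel time t = L / v = 1410 / 3.177 = 443.8 days = 1.215 years.

1.21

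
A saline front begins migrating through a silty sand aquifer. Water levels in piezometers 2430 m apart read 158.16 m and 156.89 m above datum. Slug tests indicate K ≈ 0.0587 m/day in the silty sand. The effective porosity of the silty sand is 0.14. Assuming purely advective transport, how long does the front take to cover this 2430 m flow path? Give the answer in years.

30400

Hydraulic gradient i = (158.16 − 156.89) / 2430 = 1.27 / 2430 = 0.0005226.
Darcy flux q = K · i = 0.05870 × 0.0005226 = 3.068e-05 m/day.
Seepage velocity v = q / n_e = 3.068e-05 / 0.14 = 0.0002191 m/day.
Travel time t = L / v = 2430 / 0.0002191 = 1.109e+07 days = 30360 years.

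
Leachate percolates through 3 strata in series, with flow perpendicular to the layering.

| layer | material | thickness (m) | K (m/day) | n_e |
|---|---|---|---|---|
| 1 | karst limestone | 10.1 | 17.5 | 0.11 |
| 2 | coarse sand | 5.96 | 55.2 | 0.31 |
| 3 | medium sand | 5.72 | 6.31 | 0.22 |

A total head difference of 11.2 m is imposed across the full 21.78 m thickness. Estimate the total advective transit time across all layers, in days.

With flow normal to the layers, continuity requires the same specific discharge q through every layer.
Σ(b_i/K_i) = 10.1/17.5 + 5.96/55.2 + 5.72/6.31 = 1.592 d.
q = Δh / Σ(b_i/K_i) = 11.2 / 1.592 = 7.037 m/day.
In each layer the seepage velocity is v_i = q/n_i, so the layer transit time is t_i = b_i·n_i / q:
  layer 1 (karst limestone): t_1 = 10.1 × 0.11 / 7.037 = 0.1579 d
  layer 2 (coarse sand): t_2 = 5.96 × 0.31 / 7.037 = 0.2626 d
  layer 3 (medium sand): t_3 = 5.72 × 0.22 / 7.037 = 0.1788 d
Total t = Σ t_i = 0.5993 days.

0.599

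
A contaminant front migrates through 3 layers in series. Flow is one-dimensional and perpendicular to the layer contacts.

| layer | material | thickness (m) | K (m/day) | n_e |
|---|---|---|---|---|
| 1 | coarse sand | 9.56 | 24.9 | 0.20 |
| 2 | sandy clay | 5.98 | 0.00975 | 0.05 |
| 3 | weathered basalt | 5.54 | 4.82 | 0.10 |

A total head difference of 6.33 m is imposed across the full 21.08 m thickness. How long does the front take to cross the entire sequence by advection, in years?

0.735

With flow normal to the layers, continuity requires the same specific discharge q through every layer.
Σ(b_i/K_i) = 9.56/24.9 + 5.98/0.00975 + 5.54/4.82 = 614.9 d.
q = Δh / Σ(b_i/K_i) = 6.33 / 614.9 = 0.01029 m/day.
In each layer the seepage velocity is v_i = q/n_i, so the layer transit time is t_i = b_i·n_i / q:
  layer 1 (coarse sand): t_1 = 9.56 × 0.20 / 0.01029 = 185.7 d
  layer 2 (sandy clay): t_2 = 5.98 × 0.05 / 0.01029 = 29.04 d
  layer 3 (weathered basalt): t_3 = 5.54 × 0.10 / 0.01029 = 53.81 d
Total t = Σ t_i = 268.6 days = 0.7353 years.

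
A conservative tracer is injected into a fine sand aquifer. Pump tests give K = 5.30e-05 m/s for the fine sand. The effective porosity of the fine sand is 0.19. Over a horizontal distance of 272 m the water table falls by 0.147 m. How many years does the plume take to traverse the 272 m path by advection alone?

Convert K: 5.30e-05 m/s × 86400 = 4.579 m/day.
Hydraulic gradient i = Δh / L = 0.147 / 272 = 0.0005404.
Darcy flux q = K · i = 4.579 × 0.0005404 = 0.002475 m/day.
Seepage velocity v = q / n_e = 0.002475 / 0.19 = 0.01303 m/day.
Travel time t = L / v = 272 / 0.01303 = 20883 days = 57.17 years.

57.2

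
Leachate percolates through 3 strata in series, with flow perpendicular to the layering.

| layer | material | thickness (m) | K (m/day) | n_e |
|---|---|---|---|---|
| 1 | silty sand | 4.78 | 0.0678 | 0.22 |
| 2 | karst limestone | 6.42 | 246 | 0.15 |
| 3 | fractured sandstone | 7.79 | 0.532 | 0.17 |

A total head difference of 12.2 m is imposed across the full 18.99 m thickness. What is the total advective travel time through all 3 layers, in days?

23.3

With flow normal to the layers, continuity requires the same specific discharge q through every layer.
Σ(b_i/K_i) = 4.78/0.0678 + 6.42/246 + 7.79/0.532 = 85.17 d.
q = Δh / Σ(b_i/K_i) = 12.2 / 85.17 = 0.1432 m/day.
In each layer the seepage velocity is v_i = q/n_i, so the layer transit time is t_i = b_i·n_i / q:
  layer 1 (silty sand): t_1 = 4.78 × 0.22 / 0.1432 = 7.341 d
  layer 2 (karst limestone): t_2 = 6.42 × 0.15 / 0.1432 = 6.723 d
  layer 3 (fractured sandstone): t_3 = 7.79 × 0.17 / 0.1432 = 9.245 d
Total t = Σ t_i = 23.31 days.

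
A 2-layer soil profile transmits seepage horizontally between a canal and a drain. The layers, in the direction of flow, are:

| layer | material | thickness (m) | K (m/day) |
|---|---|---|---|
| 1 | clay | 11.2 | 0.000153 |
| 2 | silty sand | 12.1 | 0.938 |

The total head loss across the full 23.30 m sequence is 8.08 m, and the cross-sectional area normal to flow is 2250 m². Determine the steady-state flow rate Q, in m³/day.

0.248

Flow is perpendicular to layering, so the layers act in series and the equivalent K is the thickness-weighted harmonic mean.
Total thickness L = 11.2 + 12.1 = 23.30 m.
Σ(b_i/K_i) = 11.2/0.000153 + 12.1/0.938 = 73216 d.
K_eq = L / Σ(b_i/K_i) = 23.30 / 73216 = 0.0003182 m/day.
Q = K_eq · A · (Δh/L) = 0.0003182 × 2250 × (8.08/23.30) = 0.2483 m³/day.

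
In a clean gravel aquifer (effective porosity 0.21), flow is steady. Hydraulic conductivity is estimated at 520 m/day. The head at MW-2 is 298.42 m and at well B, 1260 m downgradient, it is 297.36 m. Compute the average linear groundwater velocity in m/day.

2.08

Hydraulic gradient i = (298.42 − 297.36) / 1260 = 1.06 / 1260 = 0.0008413.
Darcy flux q = K · i = 520.0 × 0.0008413 = 0.4375 m/day.
Seepage velocity v = q / n_e = 0.4375 / 0.21 = 2.083 m/day.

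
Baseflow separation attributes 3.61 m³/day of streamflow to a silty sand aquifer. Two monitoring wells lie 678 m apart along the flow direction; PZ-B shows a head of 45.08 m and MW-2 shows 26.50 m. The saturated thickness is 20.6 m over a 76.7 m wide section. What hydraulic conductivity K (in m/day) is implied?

Cross-sectional area A = 76.7 × 20.6 = 1580 m².
Hydraulic gradient i = (45.08 − 26.50) / 678 = 18.58 / 678 = 0.02740.
From Q = K·A·i, K = Q / (A·i) = 3.61 / (1580 × 0.02740) = 0.08337 m/day.

0.0834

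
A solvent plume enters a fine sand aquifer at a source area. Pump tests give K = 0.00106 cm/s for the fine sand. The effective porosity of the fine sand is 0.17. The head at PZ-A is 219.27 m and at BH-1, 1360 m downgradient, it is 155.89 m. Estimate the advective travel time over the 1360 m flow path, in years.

Convert K: 0.00106 cm/s × 864 = 0.9158 m/day.
Hydraulic gradient i = (219.27 − 155.89) / 1360 = 63.38 / 1360 = 0.04660.
Darcy flux q = K · i = 0.9158 × 0.04660 = 0.04268 m/day.
Seepage velocity v = q / n_e = 0.04268 / 0.17 = 0.2511 m/day.
Travel time t = L / v = 1360 / 0.2511 = 5417 days = 14.83 years.

14.8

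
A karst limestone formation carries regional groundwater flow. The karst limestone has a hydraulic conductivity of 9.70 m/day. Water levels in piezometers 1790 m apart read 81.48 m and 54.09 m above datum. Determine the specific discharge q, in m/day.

Hydraulic gradient i = (81.48 − 54.09) / 1790 = 27.39 / 1790 = 0.01530.
Specific discharge q = K · i = 9.700 × 0.01530 = 0.1484 m/day.

0.148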